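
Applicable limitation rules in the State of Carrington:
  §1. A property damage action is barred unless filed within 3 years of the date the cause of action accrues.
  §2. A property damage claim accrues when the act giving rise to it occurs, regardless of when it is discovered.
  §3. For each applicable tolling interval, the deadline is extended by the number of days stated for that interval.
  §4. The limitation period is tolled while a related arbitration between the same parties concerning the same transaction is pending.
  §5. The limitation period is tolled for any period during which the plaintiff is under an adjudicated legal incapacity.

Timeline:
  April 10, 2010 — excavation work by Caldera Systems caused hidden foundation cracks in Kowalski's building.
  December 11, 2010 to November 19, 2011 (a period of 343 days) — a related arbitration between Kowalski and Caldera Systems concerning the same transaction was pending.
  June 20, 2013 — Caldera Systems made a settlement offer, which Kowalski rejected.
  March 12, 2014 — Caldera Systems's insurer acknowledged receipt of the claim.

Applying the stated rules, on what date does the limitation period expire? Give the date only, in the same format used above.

The claim accrued on April 10, 2010, when the wrongful act occurred.
Adding the 3 years base period to April 10, 2010 gives a deadline of April 10, 2013, before any tolling.
The period was tolled for 343 days by the pending related arbitration (December 11, 2010 to November 19, 2011), pushing the deadline to March 19, 2014.
The other events in the timeline have no effect on the limitation period under the stated rules.

March 19, 2014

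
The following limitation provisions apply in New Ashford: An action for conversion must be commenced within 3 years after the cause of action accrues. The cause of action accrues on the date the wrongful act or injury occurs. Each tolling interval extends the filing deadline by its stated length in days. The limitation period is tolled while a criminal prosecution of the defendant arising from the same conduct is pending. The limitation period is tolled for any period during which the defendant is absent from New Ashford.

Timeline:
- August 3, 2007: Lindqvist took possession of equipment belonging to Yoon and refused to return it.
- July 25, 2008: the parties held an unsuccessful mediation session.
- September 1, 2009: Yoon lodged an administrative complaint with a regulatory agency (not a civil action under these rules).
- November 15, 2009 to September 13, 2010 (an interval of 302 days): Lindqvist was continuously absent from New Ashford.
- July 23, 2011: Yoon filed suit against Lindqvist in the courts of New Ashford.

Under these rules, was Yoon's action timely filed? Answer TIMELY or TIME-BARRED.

The cause of action accrued on August 3, 2007, the date of the act.
Adding the 3 years base period to August 3, 2007 gives a deadline of August 3, 2010, before any tolling.
The defendant's absence from the jurisdiction from November 15, 2009 to September 13, 2010 tolled the period for 302 days, extending the deadline to June 1, 2011.
Nothing else in the chronology tolls or restarts the period.
Filing on July 23, 2011 missed the June 1, 2011 deadline — the action is time-barred.

TIME-BARRED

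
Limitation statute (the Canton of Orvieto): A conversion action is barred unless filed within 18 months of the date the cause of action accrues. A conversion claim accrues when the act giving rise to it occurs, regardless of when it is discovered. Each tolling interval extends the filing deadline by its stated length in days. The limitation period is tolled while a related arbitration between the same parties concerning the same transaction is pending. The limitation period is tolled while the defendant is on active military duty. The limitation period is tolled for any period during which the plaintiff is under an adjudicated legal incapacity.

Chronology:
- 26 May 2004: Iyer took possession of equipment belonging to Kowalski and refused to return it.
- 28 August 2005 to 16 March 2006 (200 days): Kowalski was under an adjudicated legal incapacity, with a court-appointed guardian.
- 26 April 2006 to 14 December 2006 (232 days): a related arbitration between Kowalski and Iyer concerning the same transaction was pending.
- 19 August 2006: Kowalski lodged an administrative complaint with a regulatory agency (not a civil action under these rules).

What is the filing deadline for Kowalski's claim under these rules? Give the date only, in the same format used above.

1 February 2007

The cause of action accrued on 26 May 2004, the date of the act.
18 months from 26 May 2004 is 26 November 2005.
The plaintiff's legal incapacity from 28 August 2005 to 16 March 2006 tolled the period for 200 days, extending the deadline to 14 June 2006.
The period was tolled for 232 days by the pending related arbitration (26 April 2006 to 14 December 2006), pushing the deadline to 1 February 2007.
None of the other events listed affects the running of the period under the stated rules.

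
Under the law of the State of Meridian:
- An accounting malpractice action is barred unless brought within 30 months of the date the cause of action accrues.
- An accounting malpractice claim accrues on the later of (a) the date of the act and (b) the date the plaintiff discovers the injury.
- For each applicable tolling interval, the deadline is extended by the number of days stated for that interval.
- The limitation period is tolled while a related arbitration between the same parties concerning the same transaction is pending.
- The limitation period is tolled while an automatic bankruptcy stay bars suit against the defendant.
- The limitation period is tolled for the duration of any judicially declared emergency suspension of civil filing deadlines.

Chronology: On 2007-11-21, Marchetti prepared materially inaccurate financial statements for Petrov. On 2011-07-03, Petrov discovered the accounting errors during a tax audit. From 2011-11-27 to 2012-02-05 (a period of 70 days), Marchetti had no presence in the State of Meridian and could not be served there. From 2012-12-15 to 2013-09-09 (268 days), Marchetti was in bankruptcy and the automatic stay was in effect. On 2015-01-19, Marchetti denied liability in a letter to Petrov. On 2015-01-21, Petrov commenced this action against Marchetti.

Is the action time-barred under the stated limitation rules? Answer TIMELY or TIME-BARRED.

The claim accrued on 2011-07-03 — the later of the 2007-11-21 act and the 2011-07-03 discovery.
Adding the 30 months base period to 2011-07-03 gives a deadline of 2014-01-03, before any tolling.
The automatic bankruptcy stay from 2012-12-15 to 2013-09-09 tolled the period for 268 days, extending the deadline to 2014-09-28.
The defendant's absence from the jurisdiction from 2011-11-27 to 2012-02-05 does not toll the period, because no stated rule makes the defendant's absence a tolling event.
None of the other events listed affects the running of the period under the stated rules.
Petrov filed on 2015-01-21, after the 2014-09-28 deadline, so the action is time-barred.

TIME-BARRED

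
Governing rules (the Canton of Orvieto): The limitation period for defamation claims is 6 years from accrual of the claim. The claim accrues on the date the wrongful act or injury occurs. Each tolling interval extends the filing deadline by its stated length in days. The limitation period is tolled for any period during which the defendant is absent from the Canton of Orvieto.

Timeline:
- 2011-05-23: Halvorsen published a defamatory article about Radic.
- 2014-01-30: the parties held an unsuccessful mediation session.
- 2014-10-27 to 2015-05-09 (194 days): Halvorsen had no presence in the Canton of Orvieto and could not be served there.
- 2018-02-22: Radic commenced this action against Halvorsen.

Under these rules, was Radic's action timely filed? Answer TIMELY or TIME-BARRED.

The claim accrued on 2011-05-23, the date of the act.
6 years from 2011-05-23 is 2017-05-23.
Because the defendant's absence from the jurisdiction ran from 2014-10-27 to 2015-05-09, the deadline is extended by 194 days to 2017-12-03.
Nothing else in the chronology tolls or restarts the period.
Filing on 2018-02-22 missed the 2017-12-03 deadline — the action is time-barred.

TIME-BARRED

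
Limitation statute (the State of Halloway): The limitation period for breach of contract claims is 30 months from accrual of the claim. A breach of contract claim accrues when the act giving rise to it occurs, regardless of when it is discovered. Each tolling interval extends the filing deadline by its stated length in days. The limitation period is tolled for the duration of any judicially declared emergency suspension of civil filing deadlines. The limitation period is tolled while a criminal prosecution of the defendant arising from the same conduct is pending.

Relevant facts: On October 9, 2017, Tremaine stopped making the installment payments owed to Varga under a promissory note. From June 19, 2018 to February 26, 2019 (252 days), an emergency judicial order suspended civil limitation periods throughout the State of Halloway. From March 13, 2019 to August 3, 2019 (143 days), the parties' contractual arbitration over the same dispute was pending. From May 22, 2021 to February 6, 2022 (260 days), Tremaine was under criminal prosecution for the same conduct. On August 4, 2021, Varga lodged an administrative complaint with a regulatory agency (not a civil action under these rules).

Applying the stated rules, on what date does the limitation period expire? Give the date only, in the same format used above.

The limitation period began to run on October 9, 2017.
The untolled deadline — 30 months after October 9, 2017 — is April 9, 2020.
The period was tolled for 252 days by the emergency suspension of filing deadlines (June 19, 2018 to February 26, 2019), pushing the deadline to December 17, 2020.
The pending criminal prosecution starting May 22, 2021 came too late — the period had run on December 17, 2020 — and so does not extend the deadline.
No stated provision tolls the period for a pending arbitration, so the interval from March 13, 2019 to August 3, 2019 has no effect on the deadline.
None of the other events listed affects the running of the period under the stated rules.

December 17, 2020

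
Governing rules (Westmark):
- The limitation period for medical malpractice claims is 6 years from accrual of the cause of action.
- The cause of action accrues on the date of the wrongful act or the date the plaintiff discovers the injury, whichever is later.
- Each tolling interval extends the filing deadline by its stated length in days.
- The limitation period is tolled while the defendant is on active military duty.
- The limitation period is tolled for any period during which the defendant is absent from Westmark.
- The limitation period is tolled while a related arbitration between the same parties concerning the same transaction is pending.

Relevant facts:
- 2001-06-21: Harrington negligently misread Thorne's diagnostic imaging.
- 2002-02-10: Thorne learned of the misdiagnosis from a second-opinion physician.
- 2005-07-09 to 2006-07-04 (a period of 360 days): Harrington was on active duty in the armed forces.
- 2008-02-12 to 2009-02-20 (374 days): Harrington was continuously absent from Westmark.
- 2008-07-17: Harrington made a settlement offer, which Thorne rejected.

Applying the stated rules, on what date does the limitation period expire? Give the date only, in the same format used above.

Because discovery on 2002-02-10 post-dates the 2001-06-21 act, accrual under the later-of rule falls on 2002-02-10.
6 years from 2002-02-10 is 2008-02-10.
The defendant's active military service from 2005-07-09 to 2006-07-04 tolled the period for 360 days, extending the deadline to 2009-02-04.
The defendant's absence from the jurisdiction from 2008-02-12 to 2009-02-20 tolled the period for 374 days, extending the deadline to 2010-02-13.
Nothing else in the chronology tolls or restarts the period.

2010-02-13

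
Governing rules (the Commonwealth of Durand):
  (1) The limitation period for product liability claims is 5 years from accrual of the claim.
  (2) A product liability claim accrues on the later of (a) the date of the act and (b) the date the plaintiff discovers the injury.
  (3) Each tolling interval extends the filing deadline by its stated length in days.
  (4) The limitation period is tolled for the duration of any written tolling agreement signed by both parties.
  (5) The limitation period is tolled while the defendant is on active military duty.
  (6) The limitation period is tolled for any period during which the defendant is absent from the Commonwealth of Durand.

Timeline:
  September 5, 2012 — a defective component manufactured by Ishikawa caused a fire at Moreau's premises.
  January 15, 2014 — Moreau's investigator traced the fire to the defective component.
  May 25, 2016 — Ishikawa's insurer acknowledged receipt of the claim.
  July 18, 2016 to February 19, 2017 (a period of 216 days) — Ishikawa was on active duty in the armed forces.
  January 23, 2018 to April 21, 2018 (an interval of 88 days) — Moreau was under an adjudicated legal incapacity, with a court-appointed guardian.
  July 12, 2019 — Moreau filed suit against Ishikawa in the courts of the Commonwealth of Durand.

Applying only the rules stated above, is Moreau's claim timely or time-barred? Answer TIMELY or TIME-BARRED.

Because discovery on January 15, 2014 post-dates the September 5, 2012 act, accrual under the later-of rule falls on January 15, 2014.
The untolled deadline — 5 years after January 15, 2014 — is January 15, 2019.
Because the defendant's active military service ran from July 18, 2016 to February 19, 2017, the deadline is extended by 216 days to August 19, 2019.
The plaintiff's legal incapacity from January 23, 2018 to April 21, 2018 does not toll the period, because no stated rule makes the plaintiff's incapacity a tolling event.
None of the other events listed affects the running of the period under the stated rules.
The July 12, 2019 filing precedes the August 19, 2019 deadline; the claim is timely.

TIMELY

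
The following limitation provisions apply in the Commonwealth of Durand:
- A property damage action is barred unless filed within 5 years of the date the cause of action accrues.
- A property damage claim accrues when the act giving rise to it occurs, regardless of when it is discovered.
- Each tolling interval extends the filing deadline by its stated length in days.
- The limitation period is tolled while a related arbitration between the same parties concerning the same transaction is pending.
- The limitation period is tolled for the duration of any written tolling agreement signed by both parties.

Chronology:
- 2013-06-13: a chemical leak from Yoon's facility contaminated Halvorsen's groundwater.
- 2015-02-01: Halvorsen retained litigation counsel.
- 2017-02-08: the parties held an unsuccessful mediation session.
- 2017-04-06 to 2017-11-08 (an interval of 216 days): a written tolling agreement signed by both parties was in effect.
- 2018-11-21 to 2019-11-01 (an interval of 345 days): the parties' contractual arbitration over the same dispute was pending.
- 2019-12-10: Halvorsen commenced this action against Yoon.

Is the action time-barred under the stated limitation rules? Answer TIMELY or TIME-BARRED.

TIMELY

The cause of action accrued on 2013-06-13, the date of the act.
5 years from 2013-06-13 is 2018-06-13.
The period was tolled for 216 days by the written tolling agreement (2017-04-06 to 2017-11-08), pushing the deadline to 2019-01-15.
The period was tolled for 345 days by the pending related arbitration (2018-11-21 to 2019-11-01), pushing the deadline to 2019-12-26.
None of the other events listed affects the running of the period under the stated rules.
Filing on 2019-12-10 beat the 2019-12-26 deadline — the action is timely.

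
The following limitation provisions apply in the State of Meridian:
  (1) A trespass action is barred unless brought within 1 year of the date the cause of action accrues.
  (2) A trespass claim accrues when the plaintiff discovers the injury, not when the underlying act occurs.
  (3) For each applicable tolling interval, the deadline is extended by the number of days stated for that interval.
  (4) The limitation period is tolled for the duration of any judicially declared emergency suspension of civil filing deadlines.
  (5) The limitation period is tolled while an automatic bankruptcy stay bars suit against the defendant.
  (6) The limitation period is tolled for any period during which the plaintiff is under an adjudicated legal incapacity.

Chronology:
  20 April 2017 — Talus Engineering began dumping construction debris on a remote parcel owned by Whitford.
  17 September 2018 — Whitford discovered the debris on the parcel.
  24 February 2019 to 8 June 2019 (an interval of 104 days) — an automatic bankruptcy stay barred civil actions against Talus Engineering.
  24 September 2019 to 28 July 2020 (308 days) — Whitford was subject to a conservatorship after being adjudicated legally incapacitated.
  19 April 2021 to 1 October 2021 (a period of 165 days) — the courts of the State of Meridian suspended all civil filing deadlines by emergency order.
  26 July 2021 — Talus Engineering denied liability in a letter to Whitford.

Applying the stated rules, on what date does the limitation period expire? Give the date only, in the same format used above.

2 November 2020

Under the discovery rule, the claim accrued on 17 September 2018, when Whitford discovered the injury — not on the 20 April 2017 date of the underlying act.
The untolled deadline — 1 year after 17 September 2018 — is 17 September 2019.
The automatic bankruptcy stay from 24 February 2019 to 8 June 2019 tolled the period for 104 days, extending the deadline to 30 December 2019.
The period was tolled for 308 days by the plaintiff's legal incapacity (24 September 2019 to 28 July 2020), pushing the deadline to 2 November 2020.
By the time the emergency suspension of filing deadlines began on 19 April 2021, the limitation period had already expired on 2 November 2020; that interval cannot revive it.
The other events in the timeline have no effect on the limitation period under the stated rules.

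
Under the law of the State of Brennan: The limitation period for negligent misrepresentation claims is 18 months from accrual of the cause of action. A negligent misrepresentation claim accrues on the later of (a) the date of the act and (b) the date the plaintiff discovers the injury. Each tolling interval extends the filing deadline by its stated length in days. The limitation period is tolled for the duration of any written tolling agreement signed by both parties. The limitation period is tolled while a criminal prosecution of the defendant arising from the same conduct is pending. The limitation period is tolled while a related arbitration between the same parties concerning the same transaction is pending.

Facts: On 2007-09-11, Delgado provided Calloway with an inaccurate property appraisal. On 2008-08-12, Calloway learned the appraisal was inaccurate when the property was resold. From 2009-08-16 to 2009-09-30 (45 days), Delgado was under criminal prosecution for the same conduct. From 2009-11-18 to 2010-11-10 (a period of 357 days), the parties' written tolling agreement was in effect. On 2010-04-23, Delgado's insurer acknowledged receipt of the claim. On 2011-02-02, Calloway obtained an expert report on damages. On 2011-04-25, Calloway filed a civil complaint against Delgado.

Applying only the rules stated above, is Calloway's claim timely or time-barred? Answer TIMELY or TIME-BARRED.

The claim accrued on 2008-08-12 — the later of the 2007-09-11 act and the 2008-08-12 discovery.
Adding the 18 months base period to 2008-08-12 gives a deadline of 2010-02-12, before any tolling.
The period was tolled for 45 days by the pending criminal prosecution (2009-08-16 to 2009-09-30), pushing the deadline to 2010-03-29.
The written tolling agreement from 2009-11-18 to 2010-11-10 tolled the period for 357 days, extending the deadline to 2011-03-21.
The other events in the timeline have no effect on the limitation period under the stated rules.
Calloway filed on 2011-04-25, after the 2011-03-21 deadline, so the action is time-barred.

TIME-BARRED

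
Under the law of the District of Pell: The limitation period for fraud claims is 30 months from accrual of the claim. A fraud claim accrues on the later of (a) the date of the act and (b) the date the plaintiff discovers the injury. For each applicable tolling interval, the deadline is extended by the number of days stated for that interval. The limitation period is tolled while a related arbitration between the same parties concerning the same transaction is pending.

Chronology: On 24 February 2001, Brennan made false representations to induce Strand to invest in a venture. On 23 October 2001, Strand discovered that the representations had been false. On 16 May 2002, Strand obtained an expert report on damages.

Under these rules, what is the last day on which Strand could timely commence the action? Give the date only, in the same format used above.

23 April 2004

Taking the later of the act (24 February 2001) and discovery (23 October 2001), the claim accrued on 23 October 2001.
Adding the 30 months base period to 23 October 2001 gives a deadline of 23 April 2004, before any tolling.
Nothing else in the chronology tolls or restarts the period.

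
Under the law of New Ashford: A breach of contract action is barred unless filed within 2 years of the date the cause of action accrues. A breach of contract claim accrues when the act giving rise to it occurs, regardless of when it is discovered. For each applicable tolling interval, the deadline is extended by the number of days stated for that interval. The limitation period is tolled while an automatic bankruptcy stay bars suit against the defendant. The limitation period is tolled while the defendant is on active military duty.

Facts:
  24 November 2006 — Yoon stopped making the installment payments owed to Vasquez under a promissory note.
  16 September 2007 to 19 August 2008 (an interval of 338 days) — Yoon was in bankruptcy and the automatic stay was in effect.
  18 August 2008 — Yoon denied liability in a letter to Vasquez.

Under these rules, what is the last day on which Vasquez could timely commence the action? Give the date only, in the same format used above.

28 October 2009

The limitation period began to run on 24 November 2006.
2 years from 24 November 2006 is 24 November 2008.
The period was tolled for 338 days by the automatic bankruptcy stay (16 September 2007 to 19 August 2008), pushing the deadline to 28 October 2009.
Nothing else in the chronology tolls or restarts the period.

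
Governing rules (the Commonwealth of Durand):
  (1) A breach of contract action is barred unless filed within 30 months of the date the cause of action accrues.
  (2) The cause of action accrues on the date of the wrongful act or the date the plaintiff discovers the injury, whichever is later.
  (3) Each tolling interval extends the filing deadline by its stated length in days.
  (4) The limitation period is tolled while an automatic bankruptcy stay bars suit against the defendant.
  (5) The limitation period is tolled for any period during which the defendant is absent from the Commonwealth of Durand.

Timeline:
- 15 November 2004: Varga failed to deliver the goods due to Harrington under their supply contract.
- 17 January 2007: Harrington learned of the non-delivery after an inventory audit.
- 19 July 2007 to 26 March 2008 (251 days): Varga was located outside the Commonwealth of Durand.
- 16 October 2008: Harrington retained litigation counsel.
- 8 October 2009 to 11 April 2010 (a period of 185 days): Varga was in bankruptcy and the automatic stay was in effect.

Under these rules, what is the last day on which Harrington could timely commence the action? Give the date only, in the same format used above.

26 September 2010

The claim accrued on 17 January 2007 — the later of the 15 November 2004 act and the 17 January 2007 discovery.
Adding the 30 months base period to 17 January 2007 gives a deadline of 17 July 2009, before any tolling.
Because the defendant's absence from the jurisdiction ran from 19 July 2007 to 26 March 2008, the deadline is extended by 251 days to 25 March 2010.
The period was tolled for 185 days by the automatic bankruptcy stay (8 October 2009 to 11 April 2010), pushing the deadline to 26 September 2010.
None of the other events listed affects the running of the period under the stated rules.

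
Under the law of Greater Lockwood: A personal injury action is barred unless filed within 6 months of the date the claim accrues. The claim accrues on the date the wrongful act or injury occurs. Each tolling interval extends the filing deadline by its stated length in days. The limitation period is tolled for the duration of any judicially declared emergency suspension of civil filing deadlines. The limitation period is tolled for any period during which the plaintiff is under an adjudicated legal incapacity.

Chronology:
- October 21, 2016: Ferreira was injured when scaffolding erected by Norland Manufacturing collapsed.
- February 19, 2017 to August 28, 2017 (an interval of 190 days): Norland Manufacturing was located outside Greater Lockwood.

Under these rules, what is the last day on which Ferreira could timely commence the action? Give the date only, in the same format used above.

The claim accrued on October 21, 2016, when the wrongful act occurred.
6 months from October 21, 2016 is April 21, 2017.
No stated provision tolls the period for the defendant's absence, so the interval from February 19, 2017 to August 28, 2017 has no effect on the deadline.

April 21, 2017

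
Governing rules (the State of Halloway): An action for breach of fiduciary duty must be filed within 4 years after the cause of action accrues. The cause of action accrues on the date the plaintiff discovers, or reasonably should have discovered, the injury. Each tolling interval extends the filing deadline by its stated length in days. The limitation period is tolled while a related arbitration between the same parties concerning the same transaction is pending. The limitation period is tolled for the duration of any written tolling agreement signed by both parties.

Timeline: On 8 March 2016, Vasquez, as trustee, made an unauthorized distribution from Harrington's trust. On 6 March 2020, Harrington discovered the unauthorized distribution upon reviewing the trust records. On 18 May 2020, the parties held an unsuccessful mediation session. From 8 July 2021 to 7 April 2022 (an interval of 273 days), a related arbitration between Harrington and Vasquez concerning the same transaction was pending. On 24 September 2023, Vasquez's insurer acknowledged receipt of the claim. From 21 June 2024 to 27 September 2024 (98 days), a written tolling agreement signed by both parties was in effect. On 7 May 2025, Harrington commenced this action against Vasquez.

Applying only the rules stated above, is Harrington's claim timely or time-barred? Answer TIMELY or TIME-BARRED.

The claim did not accrue until Harrington discovered the injury on 6 March 2020; the 8 March 2016 act date does not start the clock under the stated rule.
Adding the 4 years base period to 6 March 2020 gives a deadline of 6 March 2024, before any tolling.
The pending related arbitration from 8 July 2021 to 7 April 2022 tolled the period for 273 days, extending the deadline to 4 December 2024.
The period was tolled for 98 days by the written tolling agreement (21 June 2024 to 27 September 2024), pushing the deadline to 12 March 2025.
The other events in the timeline have no effect on the limitation period under the stated rules.
Harrington filed on 7 May 2025, after the 12 March 2025 deadline, so the action is time-barred.

TIME-BARRED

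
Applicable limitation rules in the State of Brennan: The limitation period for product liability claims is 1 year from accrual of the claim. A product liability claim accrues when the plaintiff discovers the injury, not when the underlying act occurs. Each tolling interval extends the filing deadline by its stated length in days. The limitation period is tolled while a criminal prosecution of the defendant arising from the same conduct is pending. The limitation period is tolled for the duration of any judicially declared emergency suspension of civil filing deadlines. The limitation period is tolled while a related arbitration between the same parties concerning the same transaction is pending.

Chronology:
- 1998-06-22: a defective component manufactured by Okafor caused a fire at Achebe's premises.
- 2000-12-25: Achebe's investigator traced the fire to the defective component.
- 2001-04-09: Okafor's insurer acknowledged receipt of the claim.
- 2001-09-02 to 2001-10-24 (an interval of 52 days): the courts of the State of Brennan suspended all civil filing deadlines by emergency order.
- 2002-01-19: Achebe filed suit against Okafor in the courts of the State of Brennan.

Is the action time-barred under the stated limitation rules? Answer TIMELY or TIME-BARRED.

TIMELY

The claim did not accrue until Achebe discovered the injury on 2000-12-25; the 1998-06-22 act date does not start the clock under the stated rule.
The untolled deadline — 1 year after 2000-12-25 — is 2001-12-25.
The period was tolled for 52 days by the emergency suspension of filing deadlines (2001-09-02 to 2001-10-24), pushing the deadline to 2002-02-15.
The other events in the timeline have no effect on the limitation period under the stated rules.
Achebe filed on 2002-01-19, before the 2002-02-15 deadline, so the action is timely.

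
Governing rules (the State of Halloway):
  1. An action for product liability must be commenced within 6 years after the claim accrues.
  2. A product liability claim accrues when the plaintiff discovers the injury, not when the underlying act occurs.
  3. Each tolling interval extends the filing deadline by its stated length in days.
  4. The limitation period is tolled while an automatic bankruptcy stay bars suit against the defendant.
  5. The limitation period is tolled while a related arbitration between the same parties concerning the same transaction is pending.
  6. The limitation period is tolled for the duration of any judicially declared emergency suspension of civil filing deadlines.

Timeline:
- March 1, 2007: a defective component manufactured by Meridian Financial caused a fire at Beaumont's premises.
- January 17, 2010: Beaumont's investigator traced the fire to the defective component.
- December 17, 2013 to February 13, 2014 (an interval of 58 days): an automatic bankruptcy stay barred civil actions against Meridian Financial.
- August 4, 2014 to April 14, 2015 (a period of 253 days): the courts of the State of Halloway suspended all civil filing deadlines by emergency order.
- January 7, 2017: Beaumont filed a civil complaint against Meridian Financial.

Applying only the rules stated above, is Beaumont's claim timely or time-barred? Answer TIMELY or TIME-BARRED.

Under the discovery rule, the claim accrued on January 17, 2010, when Beaumont discovered the injury — not on the March 1, 2007 date of the underlying act.
Adding the 6 years base period to January 17, 2010 gives a deadline of January 17, 2016, before any tolling.
Because the automatic bankruptcy stay ran from December 17, 2013 to February 13, 2014, the deadline is extended by 58 days to March 15, 2016.
Because the emergency suspension of filing deadlines ran from August 4, 2014 to April 14, 2015, the deadline is extended by 253 days to November 23, 2016.
The January 7, 2017 filing falls after the November 23, 2016 deadline; the claim is time-barred.

TIME-BARRED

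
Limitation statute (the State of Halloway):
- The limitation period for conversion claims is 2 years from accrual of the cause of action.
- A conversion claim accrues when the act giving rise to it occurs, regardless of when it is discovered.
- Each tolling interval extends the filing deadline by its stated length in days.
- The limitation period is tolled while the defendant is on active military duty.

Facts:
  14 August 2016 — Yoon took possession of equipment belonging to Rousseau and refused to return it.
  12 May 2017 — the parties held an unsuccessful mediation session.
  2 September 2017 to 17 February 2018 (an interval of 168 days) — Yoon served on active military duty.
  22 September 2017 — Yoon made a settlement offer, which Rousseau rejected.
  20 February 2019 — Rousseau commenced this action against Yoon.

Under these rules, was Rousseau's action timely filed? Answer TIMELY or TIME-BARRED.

The cause of action accrued on 14 August 2016, the date of the act.
The untolled deadline — 2 years after 14 August 2016 — is 14 August 2018.
The period was tolled for 168 days by the defendant's active military service (2 September 2017 to 17 February 2018), pushing the deadline to 29 January 2019.
None of the other events listed affects the running of the period under the stated rules.
The 20 February 2019 filing falls after the 29 January 2019 deadline; the claim is time-barred.

TIME-BARRED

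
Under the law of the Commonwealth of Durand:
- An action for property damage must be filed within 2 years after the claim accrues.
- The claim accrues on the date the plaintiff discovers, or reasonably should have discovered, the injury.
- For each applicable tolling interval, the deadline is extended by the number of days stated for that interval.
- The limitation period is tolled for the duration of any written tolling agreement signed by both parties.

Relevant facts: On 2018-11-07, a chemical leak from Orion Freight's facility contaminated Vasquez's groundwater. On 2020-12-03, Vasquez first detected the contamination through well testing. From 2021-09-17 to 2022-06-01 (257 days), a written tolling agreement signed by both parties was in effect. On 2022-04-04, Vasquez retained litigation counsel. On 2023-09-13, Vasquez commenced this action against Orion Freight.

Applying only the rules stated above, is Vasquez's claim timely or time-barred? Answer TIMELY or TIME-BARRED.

TIME-BARRED

Accrual is tied to discovery, so the period began on 2020-12-03 rather than on 2018-11-07 when the act occurred.
2 years from 2020-12-03 is 2022-12-03.
The period was tolled for 257 days by the written tolling agreement (2021-09-17 to 2022-06-01), pushing the deadline to 2023-08-17.
None of the other events listed affects the running of the period under the stated rules.
Filing on 2023-09-13 missed the 2023-08-17 deadline — the action is time-barred.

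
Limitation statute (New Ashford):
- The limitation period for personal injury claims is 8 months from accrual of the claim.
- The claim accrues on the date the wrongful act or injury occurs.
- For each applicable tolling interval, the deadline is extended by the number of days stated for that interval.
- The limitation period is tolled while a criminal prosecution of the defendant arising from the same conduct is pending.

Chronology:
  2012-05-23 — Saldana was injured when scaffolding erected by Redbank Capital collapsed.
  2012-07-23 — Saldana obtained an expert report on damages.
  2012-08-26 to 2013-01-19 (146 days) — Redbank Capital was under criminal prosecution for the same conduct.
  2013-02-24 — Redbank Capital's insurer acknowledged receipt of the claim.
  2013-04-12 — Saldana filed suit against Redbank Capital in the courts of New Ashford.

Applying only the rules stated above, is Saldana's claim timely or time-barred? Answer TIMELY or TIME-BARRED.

TIMELY

The claim accrued on 2012-05-23, when the wrongful act occurred.
The untolled deadline — 8 months after 2012-05-23 — is 2013-01-23.
The period was tolled for 146 days by the pending criminal prosecution (2012-08-26 to 2013-01-19), pushing the deadline to 2013-06-18.
The other events in the timeline have no effect on the limitation period under the stated rules.
Filing on 2013-04-12 beat the 2013-06-18 deadline — the action is timely.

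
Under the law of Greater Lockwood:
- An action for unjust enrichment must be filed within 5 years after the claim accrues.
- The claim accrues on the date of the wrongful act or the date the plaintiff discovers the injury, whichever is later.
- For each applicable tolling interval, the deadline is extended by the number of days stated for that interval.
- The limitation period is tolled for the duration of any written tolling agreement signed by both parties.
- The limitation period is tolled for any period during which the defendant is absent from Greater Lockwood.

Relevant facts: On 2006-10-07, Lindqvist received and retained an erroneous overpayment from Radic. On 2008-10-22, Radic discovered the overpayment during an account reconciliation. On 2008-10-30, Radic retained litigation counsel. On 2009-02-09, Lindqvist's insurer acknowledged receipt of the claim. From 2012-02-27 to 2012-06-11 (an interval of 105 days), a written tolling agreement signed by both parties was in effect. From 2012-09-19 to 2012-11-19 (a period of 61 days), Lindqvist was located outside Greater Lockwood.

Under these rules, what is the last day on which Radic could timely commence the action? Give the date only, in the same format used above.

2014-04-06

The claim accrued on 2008-10-22 — the later of the 2006-10-07 act and the 2008-10-22 discovery.
5 years from 2008-10-22 is 2013-10-22.
Because the written tolling agreement ran from 2012-02-27 to 2012-06-11, the deadline is extended by 105 days to 2014-02-04.
The defendant's absence from the jurisdiction from 2012-09-19 to 2012-11-19 tolled the period for 61 days, extending the deadline to 2014-04-06.
The other events in the timeline have no effect on the limitation period under the stated rules.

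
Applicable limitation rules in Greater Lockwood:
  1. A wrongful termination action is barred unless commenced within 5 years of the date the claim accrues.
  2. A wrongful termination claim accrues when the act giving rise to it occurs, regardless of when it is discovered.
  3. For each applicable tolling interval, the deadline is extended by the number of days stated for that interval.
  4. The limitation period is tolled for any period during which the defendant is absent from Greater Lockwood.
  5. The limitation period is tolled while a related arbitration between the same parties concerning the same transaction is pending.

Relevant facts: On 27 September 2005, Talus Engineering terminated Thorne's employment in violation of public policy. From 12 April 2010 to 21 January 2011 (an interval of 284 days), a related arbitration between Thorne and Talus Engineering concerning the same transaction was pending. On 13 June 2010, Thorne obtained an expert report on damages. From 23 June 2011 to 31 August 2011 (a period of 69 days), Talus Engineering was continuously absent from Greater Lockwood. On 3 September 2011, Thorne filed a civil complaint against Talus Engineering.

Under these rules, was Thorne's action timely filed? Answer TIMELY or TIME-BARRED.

The claim accrued on 27 September 2005, the date of the act.
The untolled deadline — 5 years after 27 September 2005 — is 27 September 2010.
The period was tolled for 284 days by the pending related arbitration (12 April 2010 to 21 January 2011), pushing the deadline to 8 July 2011.
The period was tolled for 69 days by the defendant's absence from the jurisdiction (23 June 2011 to 31 August 2011), pushing the deadline to 15 September 2011.
The other events in the timeline have no effect on the limitation period under the stated rules.
Thorne filed on 3 September 2011, before the 15 September 2011 deadline, so the action is timely.

TIMELY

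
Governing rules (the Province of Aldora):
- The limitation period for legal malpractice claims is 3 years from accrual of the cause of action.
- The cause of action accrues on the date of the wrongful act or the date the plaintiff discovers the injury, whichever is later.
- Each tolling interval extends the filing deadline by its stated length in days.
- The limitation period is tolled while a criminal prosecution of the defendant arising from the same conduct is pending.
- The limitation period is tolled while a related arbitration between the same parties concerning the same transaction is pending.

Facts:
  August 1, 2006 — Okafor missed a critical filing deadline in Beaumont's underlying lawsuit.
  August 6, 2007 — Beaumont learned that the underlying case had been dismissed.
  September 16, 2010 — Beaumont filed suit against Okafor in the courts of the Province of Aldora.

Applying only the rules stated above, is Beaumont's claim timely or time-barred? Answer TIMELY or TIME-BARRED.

Taking the later of the act (August 1, 2006) and discovery (August 6, 2007), the claim accrued on August 6, 2007.
The untolled deadline — 3 years after August 6, 2007 — is August 6, 2010.
Beaumont filed on September 16, 2010, after the August 6, 2010 deadline, so the action is time-barred.

TIME-BARRED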